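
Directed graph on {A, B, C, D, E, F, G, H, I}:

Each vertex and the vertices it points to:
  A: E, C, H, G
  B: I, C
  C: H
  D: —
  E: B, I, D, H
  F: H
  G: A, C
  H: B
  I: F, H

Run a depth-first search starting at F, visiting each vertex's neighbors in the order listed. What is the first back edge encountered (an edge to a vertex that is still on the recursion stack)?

I->F

DFS from F (visiting each vertex's neighbors in the order listed); mark gray on enter, black on exit:
F gray
  H gray
    B gray
      I gray
        I→F: F is gray → back edge
First back edge: I → F.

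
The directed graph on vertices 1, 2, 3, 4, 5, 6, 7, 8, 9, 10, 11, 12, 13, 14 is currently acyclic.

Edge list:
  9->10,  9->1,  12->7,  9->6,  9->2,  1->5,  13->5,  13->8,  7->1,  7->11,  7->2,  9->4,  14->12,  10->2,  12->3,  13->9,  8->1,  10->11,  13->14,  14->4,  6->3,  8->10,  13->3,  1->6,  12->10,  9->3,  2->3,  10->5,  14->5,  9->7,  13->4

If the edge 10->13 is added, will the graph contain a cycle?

Adding 10→13 creates a cycle iff 13 can already reach 10.
Path from 13: 13 → 8 → 10.
So 13 → … → 10 → 13 is a cycle.

Yes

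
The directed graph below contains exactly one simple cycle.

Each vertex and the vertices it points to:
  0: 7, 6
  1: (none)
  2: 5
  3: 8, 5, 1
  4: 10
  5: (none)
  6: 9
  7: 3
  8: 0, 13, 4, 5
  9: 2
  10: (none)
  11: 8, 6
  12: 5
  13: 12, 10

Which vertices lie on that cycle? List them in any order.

DFS with gray/black marking from 8:
8 gray
  0 gray
    7 gray
      3 gray
        3→8: 8 is gray → back edge
Back edge closes the cycle 8 → 0 → 7 → 3 → 8; its vertices are {0, 3, 7, 8}.

0, 3, 7, 8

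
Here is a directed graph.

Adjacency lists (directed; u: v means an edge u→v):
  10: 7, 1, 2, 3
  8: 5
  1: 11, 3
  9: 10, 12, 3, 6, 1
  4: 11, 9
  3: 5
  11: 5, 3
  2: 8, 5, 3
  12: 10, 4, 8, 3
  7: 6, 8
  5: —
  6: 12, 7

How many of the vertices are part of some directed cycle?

A vertex is on a directed cycle iff it belongs to a strongly connected component of size ≥ 2 (or has a self-loop).
The vertices on cycles are {4, 6, 7, 9, 10, 12} — 6 in total.

6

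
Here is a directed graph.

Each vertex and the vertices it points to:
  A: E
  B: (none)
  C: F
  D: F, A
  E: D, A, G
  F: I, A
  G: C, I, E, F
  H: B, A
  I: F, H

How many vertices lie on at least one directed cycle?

8

A vertex is on a directed cycle iff it belongs to a strongly connected component of size ≥ 2 (or has a self-loop).
The vertices on cycles are {A, C, D, E, F, G, H, I} — 8 in total.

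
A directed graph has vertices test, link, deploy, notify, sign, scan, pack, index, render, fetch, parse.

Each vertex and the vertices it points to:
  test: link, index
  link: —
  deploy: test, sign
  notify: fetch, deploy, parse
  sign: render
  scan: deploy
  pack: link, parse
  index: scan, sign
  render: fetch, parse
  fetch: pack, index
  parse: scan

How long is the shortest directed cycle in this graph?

4

For each vertex v, BFS finds the shortest path from v back to v.
The shortest such closed walk is deploy → test → index → scan → deploy, length 4.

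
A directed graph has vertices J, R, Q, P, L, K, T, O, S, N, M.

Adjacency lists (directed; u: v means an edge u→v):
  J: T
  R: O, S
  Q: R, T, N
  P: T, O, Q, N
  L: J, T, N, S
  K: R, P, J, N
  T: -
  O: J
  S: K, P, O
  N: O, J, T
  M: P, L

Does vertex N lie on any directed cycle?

No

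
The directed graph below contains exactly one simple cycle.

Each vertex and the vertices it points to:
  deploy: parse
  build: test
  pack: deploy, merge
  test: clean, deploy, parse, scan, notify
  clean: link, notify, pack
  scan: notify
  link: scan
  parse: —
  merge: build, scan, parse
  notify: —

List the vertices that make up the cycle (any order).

DFS with gray/black marking from clean:
clean gray
  link gray
    scan gray
      notify gray
      notify black
    scan black
  link black
  clean→notify: notify black — skip
  pack gray
    deploy gray
      parse gray
      parse black
    deploy black
    merge gray
      build gray
        test gray
          test→clean: clean is gray → back edge
Back edge closes the cycle clean → pack → merge → build → test → clean; its vertices are {pack, test, build, clean, merge}.

pack, test, build, clean, merge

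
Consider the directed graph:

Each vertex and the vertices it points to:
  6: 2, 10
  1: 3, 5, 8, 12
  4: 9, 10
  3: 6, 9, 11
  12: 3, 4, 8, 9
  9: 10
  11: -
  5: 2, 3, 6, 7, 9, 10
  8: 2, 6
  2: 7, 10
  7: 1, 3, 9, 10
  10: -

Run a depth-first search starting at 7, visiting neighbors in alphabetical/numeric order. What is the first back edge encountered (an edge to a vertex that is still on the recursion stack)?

2->7

DFS from 7 (visiting neighbors in alphabetical/numeric order); mark gray on enter, black on exit:
7 gray
  1 gray
    3 gray
      6 gray
        2 gray
          2→7: 7 is gray → back edge
First back edge: 2 → 7.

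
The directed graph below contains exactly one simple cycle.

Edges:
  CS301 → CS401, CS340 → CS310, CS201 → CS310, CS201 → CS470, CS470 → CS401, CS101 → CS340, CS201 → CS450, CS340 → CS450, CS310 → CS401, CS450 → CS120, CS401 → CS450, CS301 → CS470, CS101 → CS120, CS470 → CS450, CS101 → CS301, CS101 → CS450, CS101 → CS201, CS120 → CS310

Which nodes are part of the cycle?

CS120, CS310, CS401, CS450

DFS with gray/black marking from CS120:
CS120 gray
  CS310 gray
    CS401 gray
      CS450 gray
        CS450→CS120: CS120 is gray → back edge
Back edge closes the cycle CS120 → CS310 → CS401 → CS450 → CS120; its vertices are {CS120, CS310, CS401, CS450}.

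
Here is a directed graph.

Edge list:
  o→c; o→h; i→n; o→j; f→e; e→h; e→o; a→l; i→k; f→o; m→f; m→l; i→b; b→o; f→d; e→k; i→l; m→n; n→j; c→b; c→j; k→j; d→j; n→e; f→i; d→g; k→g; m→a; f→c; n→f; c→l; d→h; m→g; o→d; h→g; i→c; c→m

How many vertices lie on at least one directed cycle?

A vertex is on a directed cycle iff it belongs to a strongly connected component of size ≥ 2 (or has a self-loop).
The vertices on cycles are {b, c, e, f, i, m, n, o} — 8 in total.

8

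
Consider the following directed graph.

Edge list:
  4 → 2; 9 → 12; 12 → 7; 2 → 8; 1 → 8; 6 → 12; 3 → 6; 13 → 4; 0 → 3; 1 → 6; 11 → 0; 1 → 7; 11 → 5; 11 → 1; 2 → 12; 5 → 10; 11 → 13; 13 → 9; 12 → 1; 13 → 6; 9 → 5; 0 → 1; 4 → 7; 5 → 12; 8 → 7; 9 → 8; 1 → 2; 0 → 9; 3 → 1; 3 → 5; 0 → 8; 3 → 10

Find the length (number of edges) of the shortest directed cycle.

3

For each vertex v, BFS finds the shortest path from v back to v.
The shortest such closed walk is 6 → 12 → 1 → 6, length 3.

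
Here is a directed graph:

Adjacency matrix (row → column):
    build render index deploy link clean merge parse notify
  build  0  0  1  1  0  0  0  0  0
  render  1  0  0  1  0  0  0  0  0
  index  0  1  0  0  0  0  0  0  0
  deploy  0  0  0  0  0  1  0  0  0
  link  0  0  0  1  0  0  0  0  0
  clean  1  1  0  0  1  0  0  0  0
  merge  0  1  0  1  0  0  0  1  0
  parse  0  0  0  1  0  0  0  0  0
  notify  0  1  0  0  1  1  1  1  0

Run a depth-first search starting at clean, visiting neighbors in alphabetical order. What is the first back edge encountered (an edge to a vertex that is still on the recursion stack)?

DFS from clean (visiting neighbors in alphabetical order); mark gray on enter, black on exit:
clean gray
  build gray
    deploy gray
      deploy→clean: clean is gray → back edge
First back edge: deploy → clean.

deploy->clean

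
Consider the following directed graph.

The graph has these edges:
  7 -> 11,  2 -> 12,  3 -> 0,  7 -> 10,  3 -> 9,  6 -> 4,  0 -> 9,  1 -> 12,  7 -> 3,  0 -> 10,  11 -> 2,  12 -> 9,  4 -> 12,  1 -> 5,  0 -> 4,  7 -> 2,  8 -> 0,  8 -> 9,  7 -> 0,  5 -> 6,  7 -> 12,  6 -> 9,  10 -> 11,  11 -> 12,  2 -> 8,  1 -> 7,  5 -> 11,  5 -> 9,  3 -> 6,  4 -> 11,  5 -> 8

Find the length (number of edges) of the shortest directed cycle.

5

For each vertex v, BFS finds the shortest path from v back to v.
The shortest such closed walk is 2 → 8 → 0 → 10 → 11 → 2, length 5.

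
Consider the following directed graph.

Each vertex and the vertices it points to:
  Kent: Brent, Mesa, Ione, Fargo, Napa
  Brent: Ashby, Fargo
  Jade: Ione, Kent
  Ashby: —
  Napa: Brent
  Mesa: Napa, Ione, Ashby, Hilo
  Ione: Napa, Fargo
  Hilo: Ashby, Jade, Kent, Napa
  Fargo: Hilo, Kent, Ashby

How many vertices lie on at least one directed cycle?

8

A vertex is on a directed cycle iff it belongs to a strongly connected component of size ≥ 2 (or has a self-loop).
The vertices on cycles are {Hilo, Ione, Jade, Kent, Mesa, Napa, Brent, Fargo} — 8 in total.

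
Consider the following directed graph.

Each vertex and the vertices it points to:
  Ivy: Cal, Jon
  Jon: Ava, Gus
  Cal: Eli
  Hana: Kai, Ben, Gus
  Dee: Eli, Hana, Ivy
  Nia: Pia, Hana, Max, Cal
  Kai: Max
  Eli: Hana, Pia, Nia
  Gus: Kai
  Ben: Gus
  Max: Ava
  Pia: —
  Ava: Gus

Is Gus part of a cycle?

Yes

Gus is on a cycle iff Gus can reach itself via ≥1 edge.
Gus → Kai → Max → Ava → Gus — yes.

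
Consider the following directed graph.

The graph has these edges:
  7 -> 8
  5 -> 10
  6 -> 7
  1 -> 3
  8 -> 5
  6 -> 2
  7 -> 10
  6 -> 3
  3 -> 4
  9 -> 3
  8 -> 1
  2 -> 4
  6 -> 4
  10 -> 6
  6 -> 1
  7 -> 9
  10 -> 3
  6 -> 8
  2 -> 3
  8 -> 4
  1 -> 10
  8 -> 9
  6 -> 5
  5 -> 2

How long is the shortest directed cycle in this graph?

For each vertex v, BFS finds the shortest path from v back to v.
The shortest such closed walk is 6 → 7 → 10 → 6, length 3.

3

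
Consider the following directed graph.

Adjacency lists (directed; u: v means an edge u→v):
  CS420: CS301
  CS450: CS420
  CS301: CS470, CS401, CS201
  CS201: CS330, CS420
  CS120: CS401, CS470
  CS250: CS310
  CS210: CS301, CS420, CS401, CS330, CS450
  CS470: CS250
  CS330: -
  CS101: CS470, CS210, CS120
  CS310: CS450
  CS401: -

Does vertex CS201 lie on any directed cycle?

CS201 is on a cycle iff CS201 can reach itself via ≥1 edge.
CS201 → CS420 → CS301 → CS201 — yes.

Yes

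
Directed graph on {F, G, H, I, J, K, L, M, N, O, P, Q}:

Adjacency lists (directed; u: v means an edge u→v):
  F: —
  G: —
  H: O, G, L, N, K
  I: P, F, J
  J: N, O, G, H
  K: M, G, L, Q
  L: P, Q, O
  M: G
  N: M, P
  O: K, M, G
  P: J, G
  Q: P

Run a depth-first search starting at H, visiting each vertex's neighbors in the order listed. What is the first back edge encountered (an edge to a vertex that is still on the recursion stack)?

DFS from H (visiting each vertex's neighbors in the order listed); mark gray on enter, black on exit:
H gray
  O gray
    K gray
      M gray
        G gray
        G black
      M black
      K→G: G black — skip
      L gray
        P gray
          J gray
            N gray
              N→M: M black — skip
              N→P: P is gray → back edge
First back edge: N → P.

N→P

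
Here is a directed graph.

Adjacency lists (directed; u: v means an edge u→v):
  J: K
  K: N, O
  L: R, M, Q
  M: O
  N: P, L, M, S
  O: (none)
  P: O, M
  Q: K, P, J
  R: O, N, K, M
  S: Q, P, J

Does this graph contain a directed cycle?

Yes

DFS with white/gray/black marking, starting from J:
J gray
  K gray
    N gray
      P gray
        O gray
        O black
        M gray
          M→O: O black — skip
        M black
      P black
      L gray
        R gray
          R→O: O black — skip
          R→N: N is gray → back edge
Back edge found, so a cycle exists: N → L → R → N.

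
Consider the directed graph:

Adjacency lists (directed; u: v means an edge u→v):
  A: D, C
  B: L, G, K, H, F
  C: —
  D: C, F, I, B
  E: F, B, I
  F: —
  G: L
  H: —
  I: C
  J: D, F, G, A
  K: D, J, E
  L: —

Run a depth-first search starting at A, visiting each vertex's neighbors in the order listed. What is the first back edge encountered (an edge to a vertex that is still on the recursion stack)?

DFS from A (visiting each vertex's neighbors in the order listed); mark gray on enter, black on exit:
A gray
  D gray
    C gray
    C black
    F gray
    F black
    I gray
      I→C: C black — skip
    I black
    B gray
      L gray
      L black
      G gray
        G→L: L black — skip
      G black
      K gray
        K→D: D is gray → back edge
First back edge: K → D.

K→D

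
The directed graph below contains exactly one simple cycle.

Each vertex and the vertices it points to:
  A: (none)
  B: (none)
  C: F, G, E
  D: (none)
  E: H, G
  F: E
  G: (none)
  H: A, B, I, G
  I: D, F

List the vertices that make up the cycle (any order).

E, F, H, I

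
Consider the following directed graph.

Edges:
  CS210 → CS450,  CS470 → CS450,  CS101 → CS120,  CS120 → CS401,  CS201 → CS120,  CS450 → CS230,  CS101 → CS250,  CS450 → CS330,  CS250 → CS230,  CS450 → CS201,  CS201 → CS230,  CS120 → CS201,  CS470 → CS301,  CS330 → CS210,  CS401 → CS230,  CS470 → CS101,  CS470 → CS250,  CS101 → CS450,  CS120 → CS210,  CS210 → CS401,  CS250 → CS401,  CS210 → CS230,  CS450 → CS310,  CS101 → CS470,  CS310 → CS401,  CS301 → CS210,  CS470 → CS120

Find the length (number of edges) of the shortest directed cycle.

2

For each vertex v, BFS finds the shortest path from v back to v.
The shortest such closed walk is CS101 → CS470 → CS101, length 2.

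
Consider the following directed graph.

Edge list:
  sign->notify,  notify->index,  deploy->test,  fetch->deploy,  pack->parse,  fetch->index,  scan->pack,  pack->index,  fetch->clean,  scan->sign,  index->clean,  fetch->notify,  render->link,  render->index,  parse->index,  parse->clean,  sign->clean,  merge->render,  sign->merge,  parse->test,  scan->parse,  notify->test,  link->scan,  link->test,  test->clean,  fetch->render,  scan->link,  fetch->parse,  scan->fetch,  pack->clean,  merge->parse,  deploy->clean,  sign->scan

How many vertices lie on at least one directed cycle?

A vertex is on a directed cycle iff it belongs to a strongly connected component of size ≥ 2 (or has a self-loop).
The vertices on cycles are {link, scan, sign, fetch, merge, render} — 6 in total.

6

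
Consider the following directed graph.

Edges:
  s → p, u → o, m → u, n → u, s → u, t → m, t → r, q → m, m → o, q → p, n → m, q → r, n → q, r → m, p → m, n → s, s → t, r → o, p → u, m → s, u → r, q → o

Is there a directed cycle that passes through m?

m is on a cycle iff m can reach itself via ≥1 edge.
m → u → r → m — yes.

Yes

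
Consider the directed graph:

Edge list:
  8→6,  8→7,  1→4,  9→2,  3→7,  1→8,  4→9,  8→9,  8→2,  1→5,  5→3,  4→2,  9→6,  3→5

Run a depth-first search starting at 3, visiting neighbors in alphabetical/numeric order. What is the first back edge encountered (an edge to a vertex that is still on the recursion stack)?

5->3

DFS from 3 (visiting neighbors in alphabetical/numeric order); mark gray on enter, black on exit:
3 gray
  5 gray
    5→3: 3 is gray → back edge
First back edge: 5 → 3.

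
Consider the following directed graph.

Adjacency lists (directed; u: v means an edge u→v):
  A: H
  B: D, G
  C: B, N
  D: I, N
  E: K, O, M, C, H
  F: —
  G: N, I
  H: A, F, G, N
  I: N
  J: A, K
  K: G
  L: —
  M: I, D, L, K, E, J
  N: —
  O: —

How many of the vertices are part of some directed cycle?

4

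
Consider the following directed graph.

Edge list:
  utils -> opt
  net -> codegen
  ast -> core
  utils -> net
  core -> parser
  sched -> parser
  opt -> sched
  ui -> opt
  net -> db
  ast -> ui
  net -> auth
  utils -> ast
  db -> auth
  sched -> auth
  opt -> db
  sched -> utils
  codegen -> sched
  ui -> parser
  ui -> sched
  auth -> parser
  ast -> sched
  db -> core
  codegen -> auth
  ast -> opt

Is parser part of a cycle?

parser lies on a cycle iff there is a path from parser back to itself.
Exploring from parser, it never reaches itself; equivalently, its strongly connected component is a singleton.

No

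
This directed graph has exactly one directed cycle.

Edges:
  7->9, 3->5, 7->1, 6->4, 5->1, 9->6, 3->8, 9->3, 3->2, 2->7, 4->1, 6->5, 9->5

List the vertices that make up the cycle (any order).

DFS with gray/black marking from 9:
9 gray
  5 gray
    1 gray
    1 black
  5 black
  3 gray
    8 gray
    8 black
    2 gray
      7 gray
        7→9: 9 is gray → back edge
Back edge closes the cycle 9 → 3 → 2 → 7 → 9; its vertices are {2, 3, 7, 9}.

2, 3, 7, 9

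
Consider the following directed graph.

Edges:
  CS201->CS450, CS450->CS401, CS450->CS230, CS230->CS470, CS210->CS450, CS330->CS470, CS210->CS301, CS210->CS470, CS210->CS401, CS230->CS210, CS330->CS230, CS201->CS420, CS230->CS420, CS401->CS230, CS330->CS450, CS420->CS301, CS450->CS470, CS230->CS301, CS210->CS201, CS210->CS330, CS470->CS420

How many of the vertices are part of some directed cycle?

6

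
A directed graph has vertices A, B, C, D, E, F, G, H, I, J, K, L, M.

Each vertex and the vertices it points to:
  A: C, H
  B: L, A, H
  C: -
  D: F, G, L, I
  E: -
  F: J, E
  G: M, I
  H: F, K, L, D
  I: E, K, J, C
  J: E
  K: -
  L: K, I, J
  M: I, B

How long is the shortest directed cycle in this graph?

For each vertex v, BFS finds the shortest path from v back to v.
The shortest such closed walk is M → B → H → D → G → M, length 5.

5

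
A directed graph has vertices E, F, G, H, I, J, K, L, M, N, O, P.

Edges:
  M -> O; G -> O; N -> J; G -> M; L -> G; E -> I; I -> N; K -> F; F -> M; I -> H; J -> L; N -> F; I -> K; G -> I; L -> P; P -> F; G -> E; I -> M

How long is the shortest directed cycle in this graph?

5

For each vertex v, BFS finds the shortest path from v back to v.
The shortest such closed walk is L → G → I → N → J → L, length 5.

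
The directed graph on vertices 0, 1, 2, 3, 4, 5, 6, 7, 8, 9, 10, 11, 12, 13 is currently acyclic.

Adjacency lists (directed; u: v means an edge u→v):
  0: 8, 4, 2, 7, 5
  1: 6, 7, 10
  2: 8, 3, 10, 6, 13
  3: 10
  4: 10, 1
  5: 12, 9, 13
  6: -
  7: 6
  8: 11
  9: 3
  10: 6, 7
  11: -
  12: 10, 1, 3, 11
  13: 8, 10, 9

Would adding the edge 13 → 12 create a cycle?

No

Adding 13→12 creates a cycle iff 12 can already reach 13.
Explore from 12: no path reaches 13. The graph stays acyclic.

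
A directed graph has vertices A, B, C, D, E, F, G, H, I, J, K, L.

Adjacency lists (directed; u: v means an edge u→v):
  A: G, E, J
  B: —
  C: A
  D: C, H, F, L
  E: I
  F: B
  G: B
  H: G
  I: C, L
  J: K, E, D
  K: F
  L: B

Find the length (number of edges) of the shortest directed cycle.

For each vertex v, BFS finds the shortest path from v back to v.
The shortest such closed walk is J → D → C → A → J, length 4.

4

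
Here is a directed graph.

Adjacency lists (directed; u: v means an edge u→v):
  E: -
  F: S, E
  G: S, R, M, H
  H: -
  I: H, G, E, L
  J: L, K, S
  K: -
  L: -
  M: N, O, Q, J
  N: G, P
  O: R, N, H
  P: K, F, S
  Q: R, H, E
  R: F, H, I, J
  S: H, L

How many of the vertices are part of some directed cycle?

7

A vertex is on a directed cycle iff it belongs to a strongly connected component of size ≥ 2 (or has a self-loop).
The vertices on cycles are {G, I, M, N, O, Q, R} — 7 in total.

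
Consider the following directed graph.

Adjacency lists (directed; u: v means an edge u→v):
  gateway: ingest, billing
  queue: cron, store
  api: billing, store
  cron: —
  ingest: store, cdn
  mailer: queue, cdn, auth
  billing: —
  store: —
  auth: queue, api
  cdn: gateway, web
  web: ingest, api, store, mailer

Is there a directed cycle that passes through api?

No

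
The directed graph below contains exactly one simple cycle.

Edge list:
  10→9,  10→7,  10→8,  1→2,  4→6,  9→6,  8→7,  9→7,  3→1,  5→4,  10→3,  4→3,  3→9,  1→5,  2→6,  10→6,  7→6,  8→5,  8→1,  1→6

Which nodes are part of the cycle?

1, 3, 4, 5

DFS with gray/black marking from 3:
3 gray
  1 gray
    2 gray
      6 gray
      6 black
    2 black
    1→6: 6 black — skip
    5 gray
      4 gray
        4→3: 3 is gray → back edge
Back edge closes the cycle 3 → 1 → 5 → 4 → 3; its vertices are {1, 3, 4, 5}.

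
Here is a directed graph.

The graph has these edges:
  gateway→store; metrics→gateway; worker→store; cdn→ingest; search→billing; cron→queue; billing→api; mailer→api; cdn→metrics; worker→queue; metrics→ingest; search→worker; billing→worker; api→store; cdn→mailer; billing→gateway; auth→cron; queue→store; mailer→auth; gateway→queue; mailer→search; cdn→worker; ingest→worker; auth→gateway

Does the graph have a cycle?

No

DFS with white/gray/black marking, starting from cdn:
cdn gray
  mailer gray
    auth gray
      gateway gray
        queue gray
          store gray
          store black
        queue black
        gateway→store: store black — skip
      gateway black
      cron gray
        cron→queue: queue black — skip
      cron black
    auth black
    search gray
      billing gray
        billing→gateway: gateway black — skip
        api gray
          api→store: store black — skip
        api black
        worker gray
          worker→store: store black — skip
          worker→queue: queue black — skip
        worker black
      billing black
      search→worker: worker black — skip
    search black
    mailer→api: api black — skip
  mailer black
  cdn→worker: worker black — skip
  metrics gray
    metrics→gateway: gateway black — skip
    ingest gray
      ingest→worker: worker black — skip
    ingest black
  metrics black
  cdn→ingest: ingest black — skip
cdn black
Every edge goes to a white or black vertex — no back edge, so the graph is acyclic.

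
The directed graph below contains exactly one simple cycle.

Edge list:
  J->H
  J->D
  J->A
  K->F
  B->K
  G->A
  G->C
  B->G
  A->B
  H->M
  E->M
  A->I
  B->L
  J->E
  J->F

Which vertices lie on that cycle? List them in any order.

A, B, G

DFS with gray/black marking from A:
A gray
  B gray
    K gray
      F gray
      F black
    K black
    L gray
    L black
    G gray
      C gray
      C black
      G→A: A is gray → back edge
Back edge closes the cycle A → B → G → A; its vertices are {A, B, G}.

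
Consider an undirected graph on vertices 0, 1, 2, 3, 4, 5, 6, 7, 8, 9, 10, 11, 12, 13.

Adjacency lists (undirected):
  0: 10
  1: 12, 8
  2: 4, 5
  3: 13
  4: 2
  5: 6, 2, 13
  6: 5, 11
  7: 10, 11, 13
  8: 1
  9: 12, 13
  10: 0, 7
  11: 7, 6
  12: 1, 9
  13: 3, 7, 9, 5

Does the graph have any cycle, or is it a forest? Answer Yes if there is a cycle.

Yes

DFS, tracking each vertex's parent; an edge to a visited non-parent vertex closes a cycle.
Start from 4:
visit 4 (parent –)
  visit 2 (parent 4)
    2–4: parent, skip
    visit 5 (parent 2)
      visit 6 (parent 5)
        6–5: parent, skip
        visit 11 (parent 6)
          visit 7 (parent 11)
            visit 10 (parent 7)
              visit 0 (parent 10)
                0–10: parent, skip
              10–7: parent, skip
            7–11: parent, skip
            visit 13 (parent 7)
              visit 3 (parent 13)
                3–13: parent, skip
              13–7: parent, skip
              visit 9 (parent 13)
                visit 12 (parent 9)
                  visit 1 (parent 12)
                    1–12: parent, skip
                    visit 8 (parent 1)
                      8–1: parent, skip
                  12–9: parent, skip
                9–13: parent, skip
              13–5: 5 visited and ≠ parent → cycle
Cycle: 5 – 6 – 11 – 7 – 13 – 5.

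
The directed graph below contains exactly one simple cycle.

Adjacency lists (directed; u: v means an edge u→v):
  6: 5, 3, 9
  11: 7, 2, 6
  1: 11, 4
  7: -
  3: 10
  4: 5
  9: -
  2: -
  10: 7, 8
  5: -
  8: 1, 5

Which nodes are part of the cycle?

1, 3, 6, 8, 10, 11

DFS with gray/black marking from 1:
1 gray
  11 gray
    7 gray
    7 black
    2 gray
    2 black
    6 gray
      5 gray
      5 black
      3 gray
        10 gray
          10→7: 7 black — skip
          8 gray
            8→1: 1 is gray → back edge
Back edge closes the cycle 1 → 11 → 6 → 3 → 10 → 8 → 1; its vertices are {1, 3, 6, 8, 10, 11}.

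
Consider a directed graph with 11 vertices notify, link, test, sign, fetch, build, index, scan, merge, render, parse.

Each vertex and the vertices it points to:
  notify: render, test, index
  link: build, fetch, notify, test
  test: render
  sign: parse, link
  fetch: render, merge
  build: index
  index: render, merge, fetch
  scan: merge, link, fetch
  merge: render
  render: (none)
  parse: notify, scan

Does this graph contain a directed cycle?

No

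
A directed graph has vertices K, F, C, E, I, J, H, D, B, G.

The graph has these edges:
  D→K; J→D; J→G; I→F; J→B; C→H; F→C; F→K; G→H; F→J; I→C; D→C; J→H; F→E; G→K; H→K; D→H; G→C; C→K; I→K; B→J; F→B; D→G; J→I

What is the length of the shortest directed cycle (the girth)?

2

For each vertex v, BFS finds the shortest path from v back to v.
The shortest such closed walk is J → B → J, length 2.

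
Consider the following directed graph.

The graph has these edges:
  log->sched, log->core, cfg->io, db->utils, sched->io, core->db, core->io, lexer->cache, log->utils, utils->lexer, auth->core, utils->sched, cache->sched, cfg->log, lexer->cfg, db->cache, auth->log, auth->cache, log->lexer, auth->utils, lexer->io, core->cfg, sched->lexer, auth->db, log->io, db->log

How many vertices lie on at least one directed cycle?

8

A vertex is on a directed cycle iff it belongs to a strongly connected component of size ≥ 2 (or has a self-loop).
The vertices on cycles are {db, cfg, log, core, cache, lexer, sched, utils} — 8 in total.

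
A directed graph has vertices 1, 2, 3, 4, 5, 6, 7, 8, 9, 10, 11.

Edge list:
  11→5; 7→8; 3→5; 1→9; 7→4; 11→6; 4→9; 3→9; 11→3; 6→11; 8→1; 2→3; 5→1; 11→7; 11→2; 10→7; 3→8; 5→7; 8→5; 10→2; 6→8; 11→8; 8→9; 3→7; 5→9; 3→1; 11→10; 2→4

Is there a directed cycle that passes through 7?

Yes

7 is on a cycle iff 7 can reach itself via ≥1 edge.
7 → 8 → 5 → 7 — yes.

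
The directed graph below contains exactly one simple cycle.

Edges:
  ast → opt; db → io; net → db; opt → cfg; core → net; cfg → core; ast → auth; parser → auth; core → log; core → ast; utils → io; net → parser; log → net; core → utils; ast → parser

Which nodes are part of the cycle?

DFS with gray/black marking from core:
core gray
  log gray
    net gray
      parser gray
        auth gray
        auth black
      parser black
      db gray
        io gray
        io black
      db black
    net black
  log black
  core→net: net black — skip
  ast gray
    ast→parser: parser black — skip
    opt gray
      cfg gray
        cfg→core: core is gray → back edge
Back edge closes the cycle core → ast → opt → cfg → core; its vertices are {ast, cfg, opt, core}.

ast, cfg, opt, core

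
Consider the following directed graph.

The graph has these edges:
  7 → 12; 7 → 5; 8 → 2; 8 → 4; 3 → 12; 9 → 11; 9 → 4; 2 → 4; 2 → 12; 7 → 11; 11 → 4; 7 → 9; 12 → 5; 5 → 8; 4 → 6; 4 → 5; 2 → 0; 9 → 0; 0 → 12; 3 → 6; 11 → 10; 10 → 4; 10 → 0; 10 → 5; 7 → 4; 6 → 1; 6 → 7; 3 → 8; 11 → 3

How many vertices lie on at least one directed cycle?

A vertex is on a directed cycle iff it belongs to a strongly connected component of size ≥ 2 (or has a self-loop).
The vertices on cycles are {0, 2, 3, 4, 5, 6, 7, 8, 9, 10, 11, 12} — 12 in total.

12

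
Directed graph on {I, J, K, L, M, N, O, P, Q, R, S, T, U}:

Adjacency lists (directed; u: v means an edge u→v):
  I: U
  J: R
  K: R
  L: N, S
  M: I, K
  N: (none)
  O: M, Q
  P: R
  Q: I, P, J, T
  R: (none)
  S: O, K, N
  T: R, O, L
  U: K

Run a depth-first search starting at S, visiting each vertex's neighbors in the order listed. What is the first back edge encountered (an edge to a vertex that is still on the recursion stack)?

DFS from S (visiting each vertex's neighbors in the order listed); mark gray on enter, black on exit:
S gray
  O gray
    M gray
      I gray
        U gray
          K gray
            R gray
            R black
          K black
        U black
      I black
      M→K: K black — skip
    M black
    Q gray
      Q→I: I black — skip
      P gray
        P→R: R black — skip
      P black
      J gray
        J→R: R black — skip
      J black
      T gray
        T→R: R black — skip
        T→O: O is gray → back edge
First back edge: T → O.

T→O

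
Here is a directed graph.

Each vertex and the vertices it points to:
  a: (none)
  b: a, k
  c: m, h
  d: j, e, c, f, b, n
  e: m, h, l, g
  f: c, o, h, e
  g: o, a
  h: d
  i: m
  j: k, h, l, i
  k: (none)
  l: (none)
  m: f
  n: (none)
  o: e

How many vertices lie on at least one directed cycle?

10

A vertex is on a directed cycle iff it belongs to a strongly connected component of size ≥ 2 (or has a self-loop).
The vertices on cycles are {c, d, e, f, g, h, i, j, m, o} — 10 in total.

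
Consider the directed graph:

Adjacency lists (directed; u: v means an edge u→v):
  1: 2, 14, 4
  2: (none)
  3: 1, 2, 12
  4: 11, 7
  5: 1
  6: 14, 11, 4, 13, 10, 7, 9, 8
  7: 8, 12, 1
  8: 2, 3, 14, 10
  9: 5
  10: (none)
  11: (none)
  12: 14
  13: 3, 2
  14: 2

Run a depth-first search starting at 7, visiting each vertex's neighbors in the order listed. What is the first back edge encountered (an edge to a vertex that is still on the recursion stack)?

4->7

DFS from 7 (visiting each vertex's neighbors in the order listed); mark gray on enter, black on exit:
7 gray
  8 gray
    2 gray
    2 black
    3 gray
      1 gray
        1→2: 2 black — skip
        14 gray
          14→2: 2 black — skip
        14 black
        4 gray
          11 gray
          11 black
          4→7: 7 is gray → back edge
First back edge: 4 → 7.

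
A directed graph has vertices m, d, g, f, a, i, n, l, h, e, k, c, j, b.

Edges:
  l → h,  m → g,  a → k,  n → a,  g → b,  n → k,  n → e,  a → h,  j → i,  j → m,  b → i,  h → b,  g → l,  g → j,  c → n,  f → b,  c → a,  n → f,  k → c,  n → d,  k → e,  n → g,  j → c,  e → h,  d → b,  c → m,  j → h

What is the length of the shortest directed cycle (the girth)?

3

For each vertex v, BFS finds the shortest path from v back to v.
The shortest such closed walk is n → k → c → n, length 3.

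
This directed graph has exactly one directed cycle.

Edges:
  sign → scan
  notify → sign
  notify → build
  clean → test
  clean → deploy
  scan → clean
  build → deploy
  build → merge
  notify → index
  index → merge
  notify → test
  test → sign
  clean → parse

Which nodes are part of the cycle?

scan, sign, test, clean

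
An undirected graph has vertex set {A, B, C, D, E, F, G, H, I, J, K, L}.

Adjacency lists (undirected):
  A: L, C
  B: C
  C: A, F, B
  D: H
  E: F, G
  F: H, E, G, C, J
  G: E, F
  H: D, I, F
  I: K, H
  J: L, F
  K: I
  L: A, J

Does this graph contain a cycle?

DFS, tracking each vertex's parent; an edge to a visited non-parent vertex closes a cycle.
Start from F:
visit F (parent –)
  visit H (parent F)
    visit D (parent H)
      D–H: parent, skip
    visit I (parent H)
      visit K (parent I)
        K–I: parent, skip
      I–H: parent, skip
    H–F: parent, skip
  visit E (parent F)
    E–F: parent, skip
    visit G (parent E)
      G–E: parent, skip
      G–F: F visited and ≠ parent → cycle
Cycle: F – E – G – F.

Yes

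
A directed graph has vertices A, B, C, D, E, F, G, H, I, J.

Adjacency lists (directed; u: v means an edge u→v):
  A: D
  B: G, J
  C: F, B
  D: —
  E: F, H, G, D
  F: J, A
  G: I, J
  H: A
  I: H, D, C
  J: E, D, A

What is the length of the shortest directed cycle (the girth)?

For each vertex v, BFS finds the shortest path from v back to v.
The shortest such closed walk is E → G → J → E, length 3.

3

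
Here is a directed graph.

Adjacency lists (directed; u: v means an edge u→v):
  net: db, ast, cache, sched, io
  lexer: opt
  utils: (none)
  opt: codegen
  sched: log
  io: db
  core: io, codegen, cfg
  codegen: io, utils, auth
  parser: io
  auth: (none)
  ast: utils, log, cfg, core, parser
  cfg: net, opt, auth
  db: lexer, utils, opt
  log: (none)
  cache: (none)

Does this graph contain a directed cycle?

Yes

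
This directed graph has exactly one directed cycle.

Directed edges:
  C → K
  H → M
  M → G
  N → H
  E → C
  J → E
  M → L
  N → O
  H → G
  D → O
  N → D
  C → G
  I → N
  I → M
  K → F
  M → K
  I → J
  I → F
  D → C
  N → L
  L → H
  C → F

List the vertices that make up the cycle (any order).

DFS with gray/black marking from H:
H gray
  G gray
  G black
  M gray
    L gray
      L→H: H is gray → back edge
Back edge closes the cycle H → M → L → H; its vertices are {H, L, M}.

H, L, M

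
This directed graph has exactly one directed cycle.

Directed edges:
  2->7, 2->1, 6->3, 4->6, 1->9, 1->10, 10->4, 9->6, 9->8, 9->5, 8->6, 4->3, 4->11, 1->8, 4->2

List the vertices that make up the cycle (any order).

DFS with gray/black marking from 1:
1 gray
  10 gray
    4 gray
      2 gray
        7 gray
        7 black
        2→1: 1 is gray → back edge
Back edge closes the cycle 1 → 10 → 4 → 2 → 1; its vertices are {1, 2, 4, 10}.

1, 2, 4, 10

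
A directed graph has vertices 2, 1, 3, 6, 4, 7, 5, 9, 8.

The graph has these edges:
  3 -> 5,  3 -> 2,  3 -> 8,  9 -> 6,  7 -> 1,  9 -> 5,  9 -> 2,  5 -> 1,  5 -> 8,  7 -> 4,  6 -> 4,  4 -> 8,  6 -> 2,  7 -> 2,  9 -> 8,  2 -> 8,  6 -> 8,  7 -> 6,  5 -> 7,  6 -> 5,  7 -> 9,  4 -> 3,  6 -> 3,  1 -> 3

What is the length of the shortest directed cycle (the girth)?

For each vertex v, BFS finds the shortest path from v back to v.
The shortest such closed walk is 7 → 9 → 5 → 7, length 3.

3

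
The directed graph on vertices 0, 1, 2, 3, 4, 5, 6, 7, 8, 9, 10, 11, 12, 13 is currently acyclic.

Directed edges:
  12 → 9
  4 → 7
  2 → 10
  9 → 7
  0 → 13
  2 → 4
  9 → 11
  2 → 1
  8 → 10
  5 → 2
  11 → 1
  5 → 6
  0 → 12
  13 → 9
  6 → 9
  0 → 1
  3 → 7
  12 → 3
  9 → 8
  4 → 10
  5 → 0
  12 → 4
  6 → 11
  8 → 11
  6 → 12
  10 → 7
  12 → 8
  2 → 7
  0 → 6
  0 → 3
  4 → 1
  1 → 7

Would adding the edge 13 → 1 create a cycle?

No

Adding 13→1 creates a cycle iff 1 can already reach 13.
Explore from 1: no path reaches 13. The graph stays acyclic.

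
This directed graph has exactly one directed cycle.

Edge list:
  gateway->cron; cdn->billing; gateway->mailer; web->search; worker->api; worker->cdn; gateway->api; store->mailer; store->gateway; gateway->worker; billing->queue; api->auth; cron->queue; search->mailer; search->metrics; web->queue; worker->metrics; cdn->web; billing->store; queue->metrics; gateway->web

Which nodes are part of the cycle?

cdn, store, worker, billing, gateway

DFS with gray/black marking from gateway:
gateway gray
  cron gray
    queue gray
      metrics gray
      metrics black
    queue black
  cron black
  web gray
    search gray
      mailer gray
      mailer black
      search→metrics: metrics black — skip
    search black
    web→queue: queue black — skip
  web black
  worker gray
    cdn gray
      billing gray
        store gray
          store→mailer: mailer black — skip
          store→gateway: gateway is gray → back edge
Back edge closes the cycle gateway → worker → cdn → billing → store → gateway; its vertices are {cdn, store, worker, billing, gateway}.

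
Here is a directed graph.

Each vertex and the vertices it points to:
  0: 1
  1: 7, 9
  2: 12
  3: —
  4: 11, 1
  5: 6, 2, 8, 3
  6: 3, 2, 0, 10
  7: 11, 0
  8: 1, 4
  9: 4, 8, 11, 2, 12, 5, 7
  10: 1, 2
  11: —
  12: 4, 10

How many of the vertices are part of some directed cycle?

A vertex is on a directed cycle iff it belongs to a strongly connected component of size ≥ 2 (or has a self-loop).
The vertices on cycles are {0, 1, 2, 4, 5, 6, 7, 8, 9, 10, 12} — 11 in total.

11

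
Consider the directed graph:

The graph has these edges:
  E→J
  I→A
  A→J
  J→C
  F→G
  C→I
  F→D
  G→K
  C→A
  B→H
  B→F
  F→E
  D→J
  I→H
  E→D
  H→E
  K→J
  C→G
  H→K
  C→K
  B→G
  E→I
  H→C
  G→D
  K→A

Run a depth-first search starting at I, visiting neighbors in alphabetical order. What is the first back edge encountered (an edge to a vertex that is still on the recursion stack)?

DFS from I (visiting neighbors in alphabetical order); mark gray on enter, black on exit:
I gray
  A gray
    J gray
      C gray
        C→A: A is gray → back edge
First back edge: C → A.

C→A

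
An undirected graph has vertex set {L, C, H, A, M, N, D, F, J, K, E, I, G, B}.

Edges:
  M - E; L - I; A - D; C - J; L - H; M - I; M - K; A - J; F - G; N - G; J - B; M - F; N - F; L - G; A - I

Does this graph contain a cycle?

Yes

DFS, tracking each vertex's parent; an edge to a visited non-parent vertex closes a cycle.
Start from M:
visit M (parent –)
  visit I (parent M)
    I–M: parent, skip
    visit A (parent I)
      visit J (parent A)
        visit B (parent J)
          B–J: parent, skip
        J–A: parent, skip
        visit C (parent J)
          C–J: parent, skip
      visit D (parent A)
        D–A: parent, skip
      A–I: parent, skip
    visit L (parent I)
      visit G (parent L)
        visit N (parent G)
          visit F (parent N)
            F–N: parent, skip
            F–M: M visited and ≠ parent → cycle
Cycle: M – I – L – G – N – F – M.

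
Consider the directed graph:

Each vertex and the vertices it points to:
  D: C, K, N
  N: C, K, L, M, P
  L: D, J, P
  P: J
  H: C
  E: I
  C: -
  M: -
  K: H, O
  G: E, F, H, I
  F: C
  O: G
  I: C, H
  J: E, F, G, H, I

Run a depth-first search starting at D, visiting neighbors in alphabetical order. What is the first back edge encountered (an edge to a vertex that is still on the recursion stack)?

L->D

DFS from D (visiting neighbors in alphabetical order); mark gray on enter, black on exit:
D gray
  C gray
  C black
  K gray
    H gray
      H→C: C black — skip
    H black
    O gray
      G gray
        E gray
          I gray
            I→C: C black — skip
            I→H: H black — skip
          I black
        E black
        F gray
          F→C: C black — skip
        F black
        G→H: H black — skip
        G→I: I black — skip
      G black
    O black
  K black
  N gray
    N→C: C black — skip
    N→K: K black — skip
    L gray
      L→D: D is gray → back edge
First back edge: L → D.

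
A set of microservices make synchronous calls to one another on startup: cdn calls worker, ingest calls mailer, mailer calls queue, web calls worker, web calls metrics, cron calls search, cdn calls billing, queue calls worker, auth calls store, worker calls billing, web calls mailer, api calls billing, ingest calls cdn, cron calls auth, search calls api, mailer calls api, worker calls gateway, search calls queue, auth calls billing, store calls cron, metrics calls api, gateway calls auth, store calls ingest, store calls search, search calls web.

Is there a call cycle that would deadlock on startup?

DFS with white/gray/black marking, starting from cdn:
cdn gray
  billing gray
  billing black
  worker gray
    worker→billing: billing black — skip
    gateway gray
      auth gray
        auth→billing: billing black — skip
        store gray
          cron gray
            cron→auth: auth is gray → back edge
Back edge found, so a cycle exists: auth → store → cron → auth.

Yes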